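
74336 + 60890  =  135226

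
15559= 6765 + 8794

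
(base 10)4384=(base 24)7eg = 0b1000100100000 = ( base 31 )4HD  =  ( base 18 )D9A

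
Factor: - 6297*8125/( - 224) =2^( - 5 )*3^1*5^4*7^( - 1)*13^1*2099^1 = 51163125/224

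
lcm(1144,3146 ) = 12584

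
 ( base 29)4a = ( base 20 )66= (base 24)56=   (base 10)126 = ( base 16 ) 7e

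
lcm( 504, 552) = 11592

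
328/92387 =328/92387=0.00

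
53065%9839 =3870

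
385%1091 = 385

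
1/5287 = 1/5287 = 0.00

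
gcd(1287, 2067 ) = 39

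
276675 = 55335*5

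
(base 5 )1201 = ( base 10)176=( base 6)452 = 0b10110000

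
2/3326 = 1/1663 = 0.00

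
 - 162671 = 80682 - 243353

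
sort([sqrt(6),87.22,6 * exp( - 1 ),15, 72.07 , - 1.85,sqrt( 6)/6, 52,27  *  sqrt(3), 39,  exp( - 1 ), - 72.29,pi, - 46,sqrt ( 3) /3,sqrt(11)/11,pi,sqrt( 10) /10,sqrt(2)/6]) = [-72.29, - 46,-1.85,sqrt ( 2) /6, sqrt( 11) /11,sqrt( 10) /10,exp(-1),sqrt( 6) /6,sqrt( 3) /3, 6*exp( - 1),sqrt( 6), pi,  pi , 15,39,27* sqrt(3), 52 , 72.07, 87.22]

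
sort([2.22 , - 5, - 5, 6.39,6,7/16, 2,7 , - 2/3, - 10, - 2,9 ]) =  [-10 ,-5 ,-5,  -  2,-2/3,7/16,  2, 2.22,6 , 6.39,7, 9 ] 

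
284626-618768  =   - 334142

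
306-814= - 508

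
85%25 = 10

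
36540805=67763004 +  - 31222199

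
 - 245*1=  - 245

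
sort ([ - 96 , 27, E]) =[ - 96, E, 27]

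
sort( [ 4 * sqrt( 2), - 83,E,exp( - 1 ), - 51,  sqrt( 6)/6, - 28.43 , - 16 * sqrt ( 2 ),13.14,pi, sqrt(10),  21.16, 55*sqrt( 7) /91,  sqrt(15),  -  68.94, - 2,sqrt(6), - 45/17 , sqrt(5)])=[ - 83,-68.94, - 51, - 28.43,-16 * sqrt(2), - 45/17,- 2 , exp( - 1 ) , sqrt(6)/6, 55 * sqrt(7) /91 , sqrt(5 ) , sqrt ( 6), E,pi,  sqrt (10),sqrt(15)  ,  4  *sqrt( 2) , 13.14,21.16] 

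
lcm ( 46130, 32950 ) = 230650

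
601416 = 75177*8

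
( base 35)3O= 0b10000001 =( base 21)63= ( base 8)201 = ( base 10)129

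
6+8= 14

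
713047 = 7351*97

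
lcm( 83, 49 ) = 4067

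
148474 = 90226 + 58248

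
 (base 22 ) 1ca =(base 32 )nm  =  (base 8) 1366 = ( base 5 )11013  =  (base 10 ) 758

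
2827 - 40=2787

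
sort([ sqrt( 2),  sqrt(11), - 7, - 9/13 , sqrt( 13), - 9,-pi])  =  [ - 9, - 7, - pi, - 9/13,sqrt( 2 ),  sqrt( 11),  sqrt( 13)]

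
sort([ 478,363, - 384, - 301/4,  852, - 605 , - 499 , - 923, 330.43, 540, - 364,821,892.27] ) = [ - 923,-605 , - 499, - 384, - 364, - 301/4,  330.43, 363, 478,  540, 821 , 852,  892.27]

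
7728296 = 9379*824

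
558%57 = 45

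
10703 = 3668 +7035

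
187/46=4 + 3/46 = 4.07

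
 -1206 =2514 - 3720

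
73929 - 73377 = 552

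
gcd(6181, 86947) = 7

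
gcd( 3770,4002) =58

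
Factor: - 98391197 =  - 98391197^1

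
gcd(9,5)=1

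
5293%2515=263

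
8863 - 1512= 7351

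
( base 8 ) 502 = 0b101000010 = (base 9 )387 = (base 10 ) 322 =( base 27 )bp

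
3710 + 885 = 4595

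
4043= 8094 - 4051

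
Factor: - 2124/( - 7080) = 3/10 = 2^( - 1)*3^1*5^( -1)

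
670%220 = 10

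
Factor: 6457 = 11^1*587^1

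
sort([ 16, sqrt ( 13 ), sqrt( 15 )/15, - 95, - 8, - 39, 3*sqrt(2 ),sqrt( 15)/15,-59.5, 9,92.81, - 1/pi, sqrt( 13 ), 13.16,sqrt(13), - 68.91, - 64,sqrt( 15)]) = [ - 95, - 68.91,- 64, - 59.5,  -  39,  -  8, - 1/pi,sqrt( 15 )/15, sqrt (15) /15, sqrt(13),sqrt (13 ),sqrt(13),sqrt( 15),3 *sqrt(2 ), 9,13.16,16,92.81]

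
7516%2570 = 2376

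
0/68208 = 0 = 0.00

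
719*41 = 29479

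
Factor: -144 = -2^4*3^2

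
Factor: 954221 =954221^1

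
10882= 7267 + 3615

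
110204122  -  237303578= - 127099456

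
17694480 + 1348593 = 19043073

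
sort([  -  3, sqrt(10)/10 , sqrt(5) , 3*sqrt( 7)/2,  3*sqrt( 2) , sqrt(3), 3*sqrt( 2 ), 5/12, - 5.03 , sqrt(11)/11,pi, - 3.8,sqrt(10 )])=[ - 5.03, - 3.8, - 3, sqrt ( 11) /11, sqrt( 10)/10, 5/12 , sqrt (3), sqrt ( 5),pi,sqrt(10 ), 3 *sqrt(7 )/2,  3*sqrt ( 2),3*sqrt( 2) ] 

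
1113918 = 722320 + 391598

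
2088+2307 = 4395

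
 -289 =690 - 979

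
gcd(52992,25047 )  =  207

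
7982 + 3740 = 11722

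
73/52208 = 73/52208 = 0.00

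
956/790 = 478/395 =1.21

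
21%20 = 1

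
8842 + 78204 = 87046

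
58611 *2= 117222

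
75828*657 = 49818996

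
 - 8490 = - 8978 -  - 488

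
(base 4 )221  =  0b101001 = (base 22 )1J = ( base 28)1d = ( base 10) 41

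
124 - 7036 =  - 6912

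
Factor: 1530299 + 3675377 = 5205676 = 2^2*7^1*185917^1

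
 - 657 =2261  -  2918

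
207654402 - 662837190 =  - 455182788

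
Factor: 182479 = 11^1 * 53^1 * 313^1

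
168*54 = 9072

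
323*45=14535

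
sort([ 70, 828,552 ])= [ 70, 552,  828] 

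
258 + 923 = 1181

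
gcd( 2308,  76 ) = 4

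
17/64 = 17/64 = 0.27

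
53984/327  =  165+29/327 = 165.09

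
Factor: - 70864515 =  - 3^2*5^1*103^1*15289^1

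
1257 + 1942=3199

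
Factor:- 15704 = - 2^3 *13^1 * 151^1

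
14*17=238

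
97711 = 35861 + 61850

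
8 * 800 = 6400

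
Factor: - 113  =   - 113^1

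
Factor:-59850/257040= - 2^(-3)*3^(  -  1)*5^1*17^(- 1)*19^1 = - 95/408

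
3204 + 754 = 3958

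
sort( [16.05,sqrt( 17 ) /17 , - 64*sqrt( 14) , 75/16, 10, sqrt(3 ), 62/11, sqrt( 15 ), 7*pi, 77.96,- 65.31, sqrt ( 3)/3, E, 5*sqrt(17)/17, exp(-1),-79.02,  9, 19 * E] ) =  [ - 64*sqrt( 14),  -  79.02, - 65.31, sqrt(17)/17, exp( -1 ),sqrt( 3)/3,5*sqrt( 17)/17,sqrt(3) , E, sqrt( 15), 75/16, 62/11, 9,10, 16.05,7*pi,  19*E, 77.96] 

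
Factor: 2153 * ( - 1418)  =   - 3052954 = - 2^1*709^1*2153^1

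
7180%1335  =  505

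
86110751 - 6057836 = 80052915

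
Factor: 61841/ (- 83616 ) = -71/96 = -2^ ( - 5)*3^(-1) * 71^1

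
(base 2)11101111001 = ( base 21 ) 472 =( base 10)1913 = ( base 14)9a9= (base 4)131321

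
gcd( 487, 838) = 1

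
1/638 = 1/638 = 0.00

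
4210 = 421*10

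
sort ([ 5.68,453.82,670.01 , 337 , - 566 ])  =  [ - 566,5.68 , 337, 453.82, 670.01]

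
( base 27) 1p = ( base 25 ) 22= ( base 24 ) 24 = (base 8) 64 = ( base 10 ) 52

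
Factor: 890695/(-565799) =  - 5^1*193^1 * 613^(  -  1) =-  965/613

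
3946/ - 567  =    -  7 + 23/567 = -6.96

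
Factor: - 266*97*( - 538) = 13881476 = 2^2*7^1*19^1*97^1*269^1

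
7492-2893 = 4599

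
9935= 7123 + 2812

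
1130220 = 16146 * 70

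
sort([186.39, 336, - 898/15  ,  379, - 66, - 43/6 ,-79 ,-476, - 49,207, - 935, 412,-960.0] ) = [  -  960.0, - 935,- 476,-79,  -  66, - 898/15, - 49, - 43/6, 186.39, 207, 336, 379, 412] 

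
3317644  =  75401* 44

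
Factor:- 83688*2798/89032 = - 2^1*3^1 * 11^1*31^ ( - 1)*317^1*359^ ( - 1 )*1399^1=- 29269878/11129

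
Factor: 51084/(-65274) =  - 18/23 = - 2^1*3^2*23^( - 1)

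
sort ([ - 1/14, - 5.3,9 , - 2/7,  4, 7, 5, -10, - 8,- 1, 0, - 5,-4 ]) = [  -  10, - 8,-5.3,- 5, - 4,  -  1, - 2/7, - 1/14 , 0, 4, 5, 7, 9 ] 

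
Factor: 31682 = 2^1 * 7^1*31^1*73^1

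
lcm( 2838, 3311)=19866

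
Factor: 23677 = 23677^1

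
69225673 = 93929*737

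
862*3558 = 3066996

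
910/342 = 455/171=2.66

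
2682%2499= 183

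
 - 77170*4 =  - 308680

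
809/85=9+44/85=9.52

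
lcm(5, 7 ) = 35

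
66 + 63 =129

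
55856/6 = 9309 + 1/3 = 9309.33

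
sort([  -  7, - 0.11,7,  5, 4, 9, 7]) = [ - 7 , - 0.11, 4, 5, 7,7, 9]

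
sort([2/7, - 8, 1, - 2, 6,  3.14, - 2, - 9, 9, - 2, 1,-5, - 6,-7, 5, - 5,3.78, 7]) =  [-9, - 8,  -  7 ,-6, - 5, - 5, -2, - 2,-2, 2/7, 1 , 1,3.14 , 3.78, 5, 6,7,9 ] 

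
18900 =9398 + 9502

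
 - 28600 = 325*(-88)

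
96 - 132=-36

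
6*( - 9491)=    - 56946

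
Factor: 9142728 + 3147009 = 3^1*4096579^1  =  12289737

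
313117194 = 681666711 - 368549517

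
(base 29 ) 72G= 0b1011101001001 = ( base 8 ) 13511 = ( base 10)5961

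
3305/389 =8 + 193/389 = 8.50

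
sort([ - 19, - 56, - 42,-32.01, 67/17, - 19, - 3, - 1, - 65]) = [ - 65, - 56, - 42,- 32.01 , - 19, - 19, - 3, - 1, 67/17]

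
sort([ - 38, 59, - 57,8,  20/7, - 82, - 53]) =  [ - 82, - 57,-53,-38,20/7,8,59]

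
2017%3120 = 2017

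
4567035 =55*83037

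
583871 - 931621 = - 347750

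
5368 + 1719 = 7087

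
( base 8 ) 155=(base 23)4h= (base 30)3j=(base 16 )6D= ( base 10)109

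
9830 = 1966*5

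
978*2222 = 2173116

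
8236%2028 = 124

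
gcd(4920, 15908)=164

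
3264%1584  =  96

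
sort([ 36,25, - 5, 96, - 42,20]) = [ - 42, - 5,20,25, 36,96] 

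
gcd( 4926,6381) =3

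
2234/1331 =1 + 903/1331 = 1.68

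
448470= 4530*99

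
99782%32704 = 1670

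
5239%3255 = 1984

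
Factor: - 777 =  - 3^1*7^1*37^1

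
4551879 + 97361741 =101913620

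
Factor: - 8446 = -2^1*41^1*103^1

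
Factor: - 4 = - 2^2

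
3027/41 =3027/41 = 73.83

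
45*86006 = 3870270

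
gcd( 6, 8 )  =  2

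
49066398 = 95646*513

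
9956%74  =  40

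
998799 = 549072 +449727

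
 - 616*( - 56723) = 34941368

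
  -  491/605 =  - 1 + 114/605=-  0.81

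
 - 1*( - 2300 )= 2300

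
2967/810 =989/270 = 3.66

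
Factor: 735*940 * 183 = 126434700 = 2^2*3^2*5^2*7^2*47^1*61^1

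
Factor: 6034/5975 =2^1*5^( - 2) * 7^1*239^( - 1)*431^1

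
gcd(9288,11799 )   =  27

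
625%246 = 133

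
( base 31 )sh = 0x375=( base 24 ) 1cl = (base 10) 885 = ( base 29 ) 11F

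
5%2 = 1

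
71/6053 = 71/6053 =0.01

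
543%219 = 105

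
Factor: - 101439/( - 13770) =2^(-1)*3^( -1)*5^ ( - 1 )*13^1 * 17^1 = 221/30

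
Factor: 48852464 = 2^4* 3053279^1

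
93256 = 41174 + 52082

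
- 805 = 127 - 932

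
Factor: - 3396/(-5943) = 2^2  *  7^( -1) = 4/7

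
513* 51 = 26163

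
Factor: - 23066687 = -7^1*29^1*199^1*571^1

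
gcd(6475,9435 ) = 185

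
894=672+222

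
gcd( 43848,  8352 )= 2088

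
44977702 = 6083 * 7394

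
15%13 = 2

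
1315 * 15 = 19725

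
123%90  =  33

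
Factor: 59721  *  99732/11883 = 116786172/233 = 2^2*3^1 *233^( - 1) * 1171^1 * 8311^1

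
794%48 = 26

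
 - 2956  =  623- 3579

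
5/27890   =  1/5578 = 0.00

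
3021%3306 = 3021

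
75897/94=807 + 39/94=807.41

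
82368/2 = 41184 = 41184.00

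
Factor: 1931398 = 2^1*7^1*137957^1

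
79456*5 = 397280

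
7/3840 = 7/3840 = 0.00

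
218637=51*4287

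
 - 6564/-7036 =1641/1759 = 0.93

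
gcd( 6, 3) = 3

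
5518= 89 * 62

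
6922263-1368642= 5553621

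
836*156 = 130416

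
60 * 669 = 40140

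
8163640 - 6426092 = 1737548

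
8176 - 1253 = 6923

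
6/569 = 6/569 = 0.01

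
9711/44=9711/44  =  220.70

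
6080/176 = 380/11 = 34.55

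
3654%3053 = 601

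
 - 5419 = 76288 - 81707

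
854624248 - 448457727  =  406166521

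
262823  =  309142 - 46319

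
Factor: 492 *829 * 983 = 400934244 = 2^2*3^1*41^1*829^1*983^1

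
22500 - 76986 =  - 54486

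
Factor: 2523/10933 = 3/13   =  3^1*13^( - 1)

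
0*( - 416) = 0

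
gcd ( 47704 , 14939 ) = 1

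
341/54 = 6 + 17/54 = 6.31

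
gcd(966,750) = 6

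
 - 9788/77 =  - 128 + 68/77 = - 127.12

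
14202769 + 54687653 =68890422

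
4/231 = 4/231= 0.02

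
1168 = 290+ 878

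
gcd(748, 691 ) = 1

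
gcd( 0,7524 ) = 7524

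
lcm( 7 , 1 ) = 7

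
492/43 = 492/43 = 11.44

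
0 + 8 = 8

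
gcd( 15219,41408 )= 1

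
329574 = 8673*38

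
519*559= 290121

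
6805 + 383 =7188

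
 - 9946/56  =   - 4973/28 = - 177.61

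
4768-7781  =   -3013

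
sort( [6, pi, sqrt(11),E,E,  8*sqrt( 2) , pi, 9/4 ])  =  [ 9/4,E,E , pi,  pi, sqrt(11),6, 8*sqrt (2 )] 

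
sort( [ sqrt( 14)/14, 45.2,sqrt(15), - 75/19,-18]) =[ - 18 , - 75/19, sqrt( 14 )/14, sqrt( 15 ), 45.2]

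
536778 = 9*59642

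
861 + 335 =1196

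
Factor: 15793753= 131^1*120563^1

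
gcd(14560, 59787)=91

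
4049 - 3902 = 147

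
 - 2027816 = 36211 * ( - 56)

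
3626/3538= 1813/1769 = 1.02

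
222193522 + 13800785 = 235994307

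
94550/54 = 47275/27 = 1750.93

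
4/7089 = 4/7089 = 0.00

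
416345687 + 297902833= 714248520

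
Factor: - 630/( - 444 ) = 105/74  =  2^( - 1) * 3^1*5^1 *7^1*37^ ( - 1)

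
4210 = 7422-3212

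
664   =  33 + 631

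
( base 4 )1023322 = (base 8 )11372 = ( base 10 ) 4858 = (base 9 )6587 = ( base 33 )4f7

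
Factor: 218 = 2^1*109^1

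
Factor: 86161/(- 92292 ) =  - 2^( - 2) *3^( - 1)*7691^( - 1)*86161^1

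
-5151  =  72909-78060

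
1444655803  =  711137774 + 733518029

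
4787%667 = 118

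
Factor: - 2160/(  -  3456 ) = 2^(  -  3 ) * 5^1 = 5/8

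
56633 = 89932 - 33299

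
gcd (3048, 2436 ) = 12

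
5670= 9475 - 3805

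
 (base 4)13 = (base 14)7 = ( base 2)111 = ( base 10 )7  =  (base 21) 7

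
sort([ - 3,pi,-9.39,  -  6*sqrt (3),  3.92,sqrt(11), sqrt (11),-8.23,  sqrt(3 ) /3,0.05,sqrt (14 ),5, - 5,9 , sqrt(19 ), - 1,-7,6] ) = [-6  *sqrt( 3),-9.39, - 8.23,- 7, - 5,-3, - 1,0.05,sqrt(3)/3,  pi,sqrt (11 ), sqrt( 11 ),  sqrt ( 14 ),3.92 , sqrt( 19),5,6, 9]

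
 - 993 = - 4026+3033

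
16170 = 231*70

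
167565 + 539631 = 707196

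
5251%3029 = 2222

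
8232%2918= 2396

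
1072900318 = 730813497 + 342086821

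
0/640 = 0  =  0.00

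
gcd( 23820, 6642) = 6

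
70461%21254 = 6699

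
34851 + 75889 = 110740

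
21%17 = 4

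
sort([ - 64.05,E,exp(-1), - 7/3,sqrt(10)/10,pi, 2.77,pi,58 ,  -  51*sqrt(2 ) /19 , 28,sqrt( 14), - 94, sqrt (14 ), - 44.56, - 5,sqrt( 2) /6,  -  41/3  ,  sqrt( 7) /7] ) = [-94, - 64.05, - 44.56, - 41/3,-5, -51*sqrt( 2 )/19, - 7/3,sqrt(2)/6, sqrt (10 )/10, exp( - 1),sqrt( 7 ) /7,E, 2.77, pi, pi,sqrt(14),sqrt ( 14 ),28,58 ] 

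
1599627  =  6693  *239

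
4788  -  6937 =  - 2149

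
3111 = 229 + 2882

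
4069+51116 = 55185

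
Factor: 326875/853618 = 2^( - 1) * 5^4*53^(-1) * 523^1 * 8053^( - 1) 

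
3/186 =1/62 = 0.02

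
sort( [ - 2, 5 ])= [ - 2 , 5]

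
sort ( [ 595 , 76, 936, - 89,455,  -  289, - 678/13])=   [  -  289, - 89, - 678/13,76,455, 595,936] 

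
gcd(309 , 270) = 3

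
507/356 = 1 + 151/356 = 1.42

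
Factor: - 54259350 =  -2^1*3^1 *5^2*59^1 * 6131^1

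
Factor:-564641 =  - 7^1*11^1 *7333^1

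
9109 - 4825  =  4284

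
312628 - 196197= 116431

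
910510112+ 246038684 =1156548796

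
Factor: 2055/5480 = 2^( - 3)*3^1 = 3/8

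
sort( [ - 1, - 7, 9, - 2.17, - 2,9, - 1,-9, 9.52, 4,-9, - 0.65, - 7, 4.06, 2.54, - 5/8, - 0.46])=[ - 9, - 9,-7,-7, - 2.17, - 2, - 1, - 1,-0.65, - 5/8,-0.46, 2.54, 4, 4.06,  9,9,  9.52 ] 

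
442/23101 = 34/1777 = 0.02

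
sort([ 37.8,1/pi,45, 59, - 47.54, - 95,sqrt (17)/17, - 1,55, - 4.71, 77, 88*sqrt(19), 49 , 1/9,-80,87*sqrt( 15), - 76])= [ - 95, - 80,-76, -47.54, - 4.71, - 1 , 1/9,sqrt( 17 )/17,1/pi,37.8, 45, 49,  55, 59,77, 87*sqrt( 15 ),88*sqrt(19)] 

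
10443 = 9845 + 598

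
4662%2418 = 2244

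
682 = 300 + 382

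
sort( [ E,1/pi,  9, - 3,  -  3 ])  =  [ - 3, - 3,1/pi, E, 9 ]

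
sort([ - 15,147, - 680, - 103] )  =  [ - 680, - 103, - 15,147]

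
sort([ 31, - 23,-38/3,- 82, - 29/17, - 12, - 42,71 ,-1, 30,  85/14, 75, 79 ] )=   [ - 82,-42, - 23, - 38/3 , - 12 , - 29/17, - 1,85/14, 30,31,71 , 75,  79]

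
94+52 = 146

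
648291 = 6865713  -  6217422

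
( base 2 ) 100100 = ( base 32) 14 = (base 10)36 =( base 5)121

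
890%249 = 143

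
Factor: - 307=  - 307^1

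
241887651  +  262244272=504131923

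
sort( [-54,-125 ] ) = [ - 125, - 54 ] 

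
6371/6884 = 6371/6884 = 0.93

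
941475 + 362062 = 1303537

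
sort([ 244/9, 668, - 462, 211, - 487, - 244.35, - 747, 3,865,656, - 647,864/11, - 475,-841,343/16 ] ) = [ -841,-747,  -  647, - 487 ,  -  475, - 462, - 244.35, 3,343/16,244/9, 864/11, 211, 656,  668,865 ]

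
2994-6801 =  - 3807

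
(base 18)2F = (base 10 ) 51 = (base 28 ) 1N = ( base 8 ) 63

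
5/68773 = 5/68773 =0.00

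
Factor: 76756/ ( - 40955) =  - 2^2*5^( - 1 ) * 31^1 * 619^1*8191^( - 1)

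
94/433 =94/433= 0.22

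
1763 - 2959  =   - 1196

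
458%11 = 7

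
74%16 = 10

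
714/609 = 1 + 5/29=1.17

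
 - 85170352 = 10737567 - 95907919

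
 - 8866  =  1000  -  9866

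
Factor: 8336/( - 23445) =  - 16/45 = - 2^4 * 3^( - 2)*5^( - 1)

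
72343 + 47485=119828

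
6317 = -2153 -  - 8470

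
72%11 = 6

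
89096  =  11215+77881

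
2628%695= 543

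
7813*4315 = 33713095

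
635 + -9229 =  - 8594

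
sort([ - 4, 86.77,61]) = [ - 4, 61,86.77 ] 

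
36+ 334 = 370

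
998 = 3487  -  2489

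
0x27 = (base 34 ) 15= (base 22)1h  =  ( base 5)124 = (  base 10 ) 39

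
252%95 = 62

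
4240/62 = 2120/31=68.39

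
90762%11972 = 6958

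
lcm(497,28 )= 1988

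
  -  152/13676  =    -  1+3381/3419 = -  0.01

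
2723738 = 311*8758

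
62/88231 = 62/88231=0.00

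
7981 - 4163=3818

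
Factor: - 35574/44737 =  - 2^1*3^1*11^1*83^( - 1 )=- 66/83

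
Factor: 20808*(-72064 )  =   - 2^10*3^2 * 17^2*563^1=- 1499507712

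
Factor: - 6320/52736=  - 395/3296 = - 2^(-5 )*5^1*79^1*103^( - 1)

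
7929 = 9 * 881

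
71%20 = 11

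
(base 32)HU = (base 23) 11m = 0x23E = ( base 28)KE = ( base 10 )574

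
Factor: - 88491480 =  - 2^3 * 3^1 *5^1*7^1*11^1*61^1*157^1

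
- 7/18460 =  - 7/18460=-0.00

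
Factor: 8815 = 5^1 * 41^1* 43^1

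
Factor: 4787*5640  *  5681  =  2^3*3^1*5^1*13^1*19^1*23^1 * 47^1 *4787^1=153379501080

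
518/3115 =74/445 = 0.17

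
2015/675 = 403/135 =2.99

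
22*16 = 352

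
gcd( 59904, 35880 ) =312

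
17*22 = 374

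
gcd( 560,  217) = 7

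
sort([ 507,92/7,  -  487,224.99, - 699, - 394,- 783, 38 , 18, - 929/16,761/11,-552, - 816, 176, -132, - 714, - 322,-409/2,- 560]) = [-816, - 783,-714, - 699, - 560, - 552, -487, - 394, - 322,-409/2, - 132,-929/16,92/7, 18, 38, 761/11, 176,224.99, 507 ]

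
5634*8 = 45072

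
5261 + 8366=13627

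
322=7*46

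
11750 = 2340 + 9410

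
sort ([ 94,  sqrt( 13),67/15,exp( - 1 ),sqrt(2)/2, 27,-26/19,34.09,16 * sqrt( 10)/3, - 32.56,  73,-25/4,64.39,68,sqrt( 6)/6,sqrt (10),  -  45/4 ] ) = [ - 32.56, - 45/4,-25/4, - 26/19, exp(-1),sqrt ( 6 ) /6, sqrt( 2)/2,sqrt(10),sqrt(13 ),67/15, 16*sqrt( 10)/3,27 , 34.09,64.39,  68, 73, 94]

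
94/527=94/527 = 0.18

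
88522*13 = 1150786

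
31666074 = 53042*597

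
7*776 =5432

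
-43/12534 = - 1+12491/12534 = -  0.00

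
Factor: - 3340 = -2^2* 5^1*167^1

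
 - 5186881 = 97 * ( - 53473)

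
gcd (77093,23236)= 1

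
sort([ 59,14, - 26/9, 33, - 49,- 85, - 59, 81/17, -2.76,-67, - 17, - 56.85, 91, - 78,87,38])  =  [ - 85, - 78, - 67, - 59,-56.85, - 49,- 17, - 26/9, - 2.76,81/17, 14,33,38,59,87, 91 ]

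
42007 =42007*1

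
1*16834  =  16834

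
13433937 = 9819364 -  - 3614573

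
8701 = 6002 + 2699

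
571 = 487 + 84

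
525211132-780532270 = - 255321138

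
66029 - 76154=  -  10125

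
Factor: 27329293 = 3733^1*7321^1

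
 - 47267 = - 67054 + 19787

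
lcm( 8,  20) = 40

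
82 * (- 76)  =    -  6232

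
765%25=15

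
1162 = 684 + 478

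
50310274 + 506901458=557211732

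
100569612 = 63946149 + 36623463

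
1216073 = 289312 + 926761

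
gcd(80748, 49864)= 4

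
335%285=50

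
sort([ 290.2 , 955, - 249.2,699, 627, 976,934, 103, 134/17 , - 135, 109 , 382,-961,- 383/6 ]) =[-961 , - 249.2 , - 135,  -  383/6,134/17,103, 109, 290.2, 382, 627,699, 934, 955, 976]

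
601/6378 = 601/6378 = 0.09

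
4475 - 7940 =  - 3465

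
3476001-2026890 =1449111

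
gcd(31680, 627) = 33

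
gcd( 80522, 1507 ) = 1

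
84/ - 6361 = -84/6361 = - 0.01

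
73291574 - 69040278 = 4251296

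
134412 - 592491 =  - 458079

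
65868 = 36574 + 29294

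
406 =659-253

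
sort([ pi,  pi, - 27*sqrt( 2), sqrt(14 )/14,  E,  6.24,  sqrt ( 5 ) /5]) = [ - 27*sqrt(2 ),sqrt (14 )/14,  sqrt(5 )/5, E,pi , pi, 6.24] 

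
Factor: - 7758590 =-2^1*5^1*7^1 * 23^1*61^1*79^1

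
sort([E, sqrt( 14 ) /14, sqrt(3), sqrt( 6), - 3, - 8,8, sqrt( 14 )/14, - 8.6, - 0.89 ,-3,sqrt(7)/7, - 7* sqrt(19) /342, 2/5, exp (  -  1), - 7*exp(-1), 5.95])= [ - 8.6, - 8,  -  3,- 3, - 7*exp( -1), - 0.89, - 7*sqrt(19)/342, sqrt( 14 )/14, sqrt(14)/14,exp(-1 ), sqrt(7 )/7, 2/5, sqrt( 3), sqrt(6),E, 5.95,8 ]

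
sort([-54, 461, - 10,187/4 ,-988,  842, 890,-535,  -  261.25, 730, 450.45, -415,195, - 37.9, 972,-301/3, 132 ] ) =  [  -  988, -535, - 415, - 261.25, - 301/3 , - 54,-37.9, - 10,187/4, 132, 195,450.45, 461, 730,842,890,972]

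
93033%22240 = 4073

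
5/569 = 5/569 = 0.01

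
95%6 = 5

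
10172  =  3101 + 7071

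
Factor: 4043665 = 5^1*808733^1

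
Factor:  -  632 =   -  2^3*79^1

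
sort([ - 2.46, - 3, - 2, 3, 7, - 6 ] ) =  [ - 6, - 3, - 2.46, - 2, 3, 7 ]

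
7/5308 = 7/5308 =0.00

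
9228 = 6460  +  2768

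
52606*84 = 4418904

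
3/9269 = 3/9269 = 0.00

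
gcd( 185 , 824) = 1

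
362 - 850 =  - 488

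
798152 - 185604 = 612548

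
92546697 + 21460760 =114007457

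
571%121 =87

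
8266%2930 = 2406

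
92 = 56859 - 56767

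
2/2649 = 2/2649= 0.00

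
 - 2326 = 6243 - 8569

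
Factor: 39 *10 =2^1*3^1 *5^1*13^1= 390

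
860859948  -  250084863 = 610775085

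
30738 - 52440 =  - 21702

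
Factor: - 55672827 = - 3^1*7^1*37^1*137^1*523^1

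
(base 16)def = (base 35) 2VW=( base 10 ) 3567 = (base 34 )32v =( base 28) 4fb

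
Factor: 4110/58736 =2055/29368 = 2^(-3)*3^1*5^1*137^1*3671^( - 1)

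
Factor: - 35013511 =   -  13^1*79^1*103^1*331^1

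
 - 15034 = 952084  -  967118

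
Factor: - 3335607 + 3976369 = 640762 = 2^1*421^1*761^1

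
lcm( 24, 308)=1848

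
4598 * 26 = 119548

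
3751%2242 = 1509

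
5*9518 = 47590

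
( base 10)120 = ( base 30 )40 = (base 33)3l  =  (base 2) 1111000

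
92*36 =3312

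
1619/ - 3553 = -1619/3553 = - 0.46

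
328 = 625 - 297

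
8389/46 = 8389/46= 182.37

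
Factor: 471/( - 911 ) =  - 3^1*157^1*911^( - 1)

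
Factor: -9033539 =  - 9033539^1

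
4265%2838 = 1427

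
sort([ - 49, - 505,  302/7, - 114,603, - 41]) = [ - 505, - 114, - 49 , - 41 , 302/7, 603] 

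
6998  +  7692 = 14690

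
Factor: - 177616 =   -  2^4*17^1* 653^1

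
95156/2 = 47578 = 47578.00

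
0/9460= 0 = 0.00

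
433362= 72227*6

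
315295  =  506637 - 191342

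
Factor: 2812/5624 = 1/2  =  2^( - 1)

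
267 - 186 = 81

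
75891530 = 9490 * 7997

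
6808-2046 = 4762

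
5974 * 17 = 101558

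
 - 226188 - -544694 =318506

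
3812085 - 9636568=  - 5824483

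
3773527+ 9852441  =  13625968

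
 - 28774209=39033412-67807621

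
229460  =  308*745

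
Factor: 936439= 7^2*29^1*659^1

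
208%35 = 33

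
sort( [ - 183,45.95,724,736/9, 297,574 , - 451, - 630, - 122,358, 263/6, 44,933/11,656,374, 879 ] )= [-630,-451, - 183,-122, 263/6 , 44,45.95, 736/9,933/11,297  ,  358,  374,574,656, 724, 879 ] 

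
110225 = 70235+39990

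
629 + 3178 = 3807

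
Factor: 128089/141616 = 2^(- 4 )*13^1*53^( - 1 )*59^1 = 767/848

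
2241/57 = 39 + 6/19 = 39.32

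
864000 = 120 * 7200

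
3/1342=3/1342= 0.00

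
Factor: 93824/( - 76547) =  -2^7*41^( -1 ) * 733^1*1867^(  -  1)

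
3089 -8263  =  -5174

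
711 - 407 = 304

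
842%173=150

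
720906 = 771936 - 51030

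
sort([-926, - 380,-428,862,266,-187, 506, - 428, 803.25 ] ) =[-926,  -  428 , - 428, -380 , - 187,266, 506 , 803.25,862 ] 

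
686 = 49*14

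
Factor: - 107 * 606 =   -  2^1*3^1 *101^1 * 107^1 = -64842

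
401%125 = 26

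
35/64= 35/64 = 0.55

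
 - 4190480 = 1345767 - 5536247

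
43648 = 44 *992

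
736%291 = 154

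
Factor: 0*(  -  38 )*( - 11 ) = 0 = 0^1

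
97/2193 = 97/2193 = 0.04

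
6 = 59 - 53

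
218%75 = 68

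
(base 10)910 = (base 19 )29H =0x38e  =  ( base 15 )40A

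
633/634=633/634 = 1.00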